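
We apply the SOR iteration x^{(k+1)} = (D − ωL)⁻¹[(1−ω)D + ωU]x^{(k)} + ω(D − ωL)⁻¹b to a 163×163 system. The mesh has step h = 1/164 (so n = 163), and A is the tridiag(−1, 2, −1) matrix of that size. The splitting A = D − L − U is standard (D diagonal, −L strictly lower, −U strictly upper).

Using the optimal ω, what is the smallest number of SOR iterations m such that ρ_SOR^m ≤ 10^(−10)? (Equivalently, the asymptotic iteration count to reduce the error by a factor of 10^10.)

m = 601

ρ_J = max_k |cos(kπ/164)| = cos(π/164) = 0.9998165
√(1−ρ_J²) simplifies to sin(π/164) = 0.0191549.
ω* = 2/(1 + 0.0191549) = 2/1.0191549 = 1.9624102.
At ω = 1.9624102 every |λ(B_ω)| = ω−1, so ρ_SOR = 0.9624102.
For 10 digits: m = 10·ln10 / (−ln 0.9624102) = 23.0259/0.0383145 = 600.971; round up → m = 601.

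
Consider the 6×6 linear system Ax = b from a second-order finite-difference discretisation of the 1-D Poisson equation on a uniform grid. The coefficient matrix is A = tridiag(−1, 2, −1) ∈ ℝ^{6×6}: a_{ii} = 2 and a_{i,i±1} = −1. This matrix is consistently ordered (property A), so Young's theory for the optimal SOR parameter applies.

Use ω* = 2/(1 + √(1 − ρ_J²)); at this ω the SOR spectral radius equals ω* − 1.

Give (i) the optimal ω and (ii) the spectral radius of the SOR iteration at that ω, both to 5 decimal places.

ω* = 1.39481, ρ_SOR = 0.39481

n=6: λ(B_J) = 1 − λ(A)/2 = cos(kπ/7); k=1 gives ρ_J = 0.90097.
√(1−ρ_J²) = |sin(π/7)| = 0.433884
So ω* = 2/1.433884 = 1.39481 (Young).
[ρ_SOR] ω* − 1 = 0.39481.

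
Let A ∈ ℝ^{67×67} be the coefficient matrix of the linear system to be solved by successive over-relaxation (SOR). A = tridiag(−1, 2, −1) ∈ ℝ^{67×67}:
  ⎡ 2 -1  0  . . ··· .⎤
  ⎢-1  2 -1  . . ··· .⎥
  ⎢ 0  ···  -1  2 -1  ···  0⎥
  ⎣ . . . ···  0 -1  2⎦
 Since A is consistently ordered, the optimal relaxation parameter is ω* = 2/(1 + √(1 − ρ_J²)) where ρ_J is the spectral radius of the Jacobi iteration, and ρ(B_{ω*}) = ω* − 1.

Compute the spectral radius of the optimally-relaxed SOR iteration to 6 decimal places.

ρ_SOR = 0.911711

With n=67, ρ(Jacobi) = cos(π/68) = 0.998933.
√(1−ρ_J²) simplifies to sin(π/68) = 0.0461835.
So ω* = 2/1.0461835 = 1.911711 (Young).
[ρ_SOR] ω* − 1 = 0.911711.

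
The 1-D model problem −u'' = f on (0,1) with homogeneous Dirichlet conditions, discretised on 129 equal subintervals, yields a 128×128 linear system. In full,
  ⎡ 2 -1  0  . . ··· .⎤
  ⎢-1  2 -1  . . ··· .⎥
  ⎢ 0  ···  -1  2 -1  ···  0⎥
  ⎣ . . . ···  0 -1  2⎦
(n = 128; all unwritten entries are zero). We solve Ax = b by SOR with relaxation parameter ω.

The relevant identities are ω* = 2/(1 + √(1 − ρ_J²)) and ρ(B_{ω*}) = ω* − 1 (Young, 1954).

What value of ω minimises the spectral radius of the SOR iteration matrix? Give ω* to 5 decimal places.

ω* = 1.95246

ρ_J = max_k |cos(kπ/129)| = cos(π/129) = 0.99970
root = sin(π/129) = 0.024351  (since 1−cos² = sin²).
Then 2/(1+√(1−ρ_J²)) = 2/(1+0.024351); ω* = 2/1.024351 = 1.95246.
and ρ(B_{ω*}) = 1.95246 − 1 = 0.95246.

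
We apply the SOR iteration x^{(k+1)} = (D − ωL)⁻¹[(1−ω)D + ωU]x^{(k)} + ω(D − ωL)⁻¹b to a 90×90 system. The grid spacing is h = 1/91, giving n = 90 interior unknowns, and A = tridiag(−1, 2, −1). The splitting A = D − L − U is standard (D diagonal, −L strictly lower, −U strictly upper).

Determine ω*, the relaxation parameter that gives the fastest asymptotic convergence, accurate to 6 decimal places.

ω* = 1.933271

ρ_J = max_k |cos(kπ/91)| = cos(π/91) = 0.999404
√(1 − cos²(π/91)) = sin(π/91) ≈ 0.0345161.
So ω* = 2/1.0345161 = 1.933271 (Young).
At ω = 1.933271 every |λ(B_ω)| = ω−1, so ρ_SOR = 0.933271.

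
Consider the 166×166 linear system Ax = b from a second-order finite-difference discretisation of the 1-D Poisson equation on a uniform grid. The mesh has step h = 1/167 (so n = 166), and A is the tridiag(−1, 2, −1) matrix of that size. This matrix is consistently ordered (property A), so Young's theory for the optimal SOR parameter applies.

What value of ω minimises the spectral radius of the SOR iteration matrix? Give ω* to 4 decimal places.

n=166: λ(B_J) = 1 − λ(A)/2 = cos(kπ/167); k=1 gives ρ_J = 0.9998.
√(1−ρ_J²) simplifies to sin(π/167) = 0.01881.
Young: ω* = 2/(1+√(1−ρ_J²)) = 2/(1+0.01881) = 2/1.01881 = 1.9631.
[ρ_SOR] ω* − 1 = 0.9631.

ω* = 1.9631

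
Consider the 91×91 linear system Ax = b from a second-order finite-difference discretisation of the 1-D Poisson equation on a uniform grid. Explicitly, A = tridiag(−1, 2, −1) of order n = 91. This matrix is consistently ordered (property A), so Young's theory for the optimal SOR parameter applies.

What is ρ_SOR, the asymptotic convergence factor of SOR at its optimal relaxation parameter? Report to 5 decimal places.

ρ_SOR = 0.93397

spectrum of D⁻¹(L+U) = {cos(kπ/92) : 1≤k≤91}; ρ_J = cos(π/92) = 0.99942.
√(1 − cos²(π/92)) = sin(π/92) ≈ 0.034141.
ω* = 2/(1 + 0.034141) = 2/1.034141 = 1.93397.
At ω = 1.93397 every |λ(B_ω)| = ω−1, so ρ_SOR = 0.93397.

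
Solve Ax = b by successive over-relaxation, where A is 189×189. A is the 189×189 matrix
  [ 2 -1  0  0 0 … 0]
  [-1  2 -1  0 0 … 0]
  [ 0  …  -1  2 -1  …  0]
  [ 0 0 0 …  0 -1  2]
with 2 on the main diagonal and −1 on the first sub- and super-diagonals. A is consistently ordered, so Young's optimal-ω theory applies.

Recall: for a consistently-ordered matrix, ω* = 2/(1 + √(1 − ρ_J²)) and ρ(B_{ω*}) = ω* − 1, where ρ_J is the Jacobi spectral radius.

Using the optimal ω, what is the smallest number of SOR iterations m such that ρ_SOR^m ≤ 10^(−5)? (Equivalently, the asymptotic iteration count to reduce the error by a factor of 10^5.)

m = 349

B_J for the 189×189 system has eigenvalues cos(kπ/190); ρ_J = cos(π/190) = 0.9998633.
√(1−ρ_J²) simplifies to sin(π/190) = 0.0165339.
ω* = 2/(1+0.0165339) = 1.9674700
ρ_SOR = ω* − 1 = 1.9674700 − 1 = 0.9674700.
ρ_SOR^m ≤ 10^(−5) ⇔ m ≥ 5·ln10/(−ln 0.9674700) = 11.5129/0.0330709 = 348.128; m = ⌈348.128⌉ = 349.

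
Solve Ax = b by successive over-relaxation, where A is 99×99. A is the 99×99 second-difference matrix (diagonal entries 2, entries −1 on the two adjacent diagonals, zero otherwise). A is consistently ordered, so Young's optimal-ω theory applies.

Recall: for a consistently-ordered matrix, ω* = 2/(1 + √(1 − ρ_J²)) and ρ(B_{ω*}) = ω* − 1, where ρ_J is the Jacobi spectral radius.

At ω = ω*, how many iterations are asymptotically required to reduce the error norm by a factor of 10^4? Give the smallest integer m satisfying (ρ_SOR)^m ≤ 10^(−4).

n=99: λ(B_J) = 1 − λ(A)/2 = cos(kπ/100); k=1 gives ρ_J = 0.9995066.
√(1−ρ_J²) = |sin(π/100)| = 0.0314108
ω* = 2 / (1 + 0.0314108) = 2 / 1.0314108 ≈ 1.9390916.
and ρ(B_{ω*}) = 1.9390916 − 1 = 0.9390916.
4·ln10 = 9.21034; −ln(0.9390916) = 0.0628423; m = ⌈9.21034/0.0628423⌉ = ⌈146.563⌉ = 147.

m = 147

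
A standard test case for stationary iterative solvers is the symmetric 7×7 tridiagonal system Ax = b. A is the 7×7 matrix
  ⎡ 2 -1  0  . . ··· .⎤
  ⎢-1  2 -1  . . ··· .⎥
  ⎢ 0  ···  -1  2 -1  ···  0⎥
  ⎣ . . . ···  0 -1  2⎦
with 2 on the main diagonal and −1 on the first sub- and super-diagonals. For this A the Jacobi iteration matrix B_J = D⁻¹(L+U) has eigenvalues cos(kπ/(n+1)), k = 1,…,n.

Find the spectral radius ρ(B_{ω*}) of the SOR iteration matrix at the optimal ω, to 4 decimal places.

[ρ_J] n=7: ρ(B_J) = cos(π/(n+1)) = cos(π/8) = 0.9239.
√(1−ρ_J²) simplifies to sin(π/8) = 0.38268.
ω* = 2 / (1 + 0.38268) = 2 / 1.38268 ≈ 1.4465.
ρ(B_{ω*}) = ω*−1 = 0.4465

ρ_SOR = 0.4465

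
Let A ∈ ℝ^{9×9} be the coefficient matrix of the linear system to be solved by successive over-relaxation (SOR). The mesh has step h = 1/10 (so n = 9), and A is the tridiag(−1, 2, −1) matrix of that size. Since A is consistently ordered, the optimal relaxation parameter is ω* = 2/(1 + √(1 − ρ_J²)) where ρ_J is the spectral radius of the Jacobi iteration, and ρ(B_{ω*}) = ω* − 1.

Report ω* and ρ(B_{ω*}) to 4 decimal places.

B_J for the 9×9 system has eigenvalues cos(kπ/10); ρ_J = cos(π/10) = 0.9511.
1 − cos²(π/10) = sin²(π/10) ⇒ √(1−ρ_J²) = sin(π/10) = 0.30902.
Then 2/(1+√(1−ρ_J²)) = 2/(1+0.30902); ω* = 2/1.30902 = 1.5279.
ρ_SOR = ω* − 1 ≈ 0.5279.

ω* = 1.5279, ρ_SOR = 0.5279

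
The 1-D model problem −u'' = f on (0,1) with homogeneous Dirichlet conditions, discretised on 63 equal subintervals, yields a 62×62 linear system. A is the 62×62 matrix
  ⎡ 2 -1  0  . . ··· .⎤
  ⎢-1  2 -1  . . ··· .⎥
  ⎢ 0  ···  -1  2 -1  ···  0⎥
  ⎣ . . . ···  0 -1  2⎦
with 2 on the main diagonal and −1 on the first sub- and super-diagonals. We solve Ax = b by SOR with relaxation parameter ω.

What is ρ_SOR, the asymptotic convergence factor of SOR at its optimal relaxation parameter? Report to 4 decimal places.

ρ_SOR = 0.9050

½·tridiag(1,0,1) at n=62: λ_k = cos(kπ/63); max |λ| at k=1 ⇒ ρ_J = cos(π/63) ≈ 0.9988.
1 − cos²(π/63) = sin²(π/63) ⇒ √(1−ρ_J²) = sin(π/63) = 0.04985.
ω* = 2/(1+0.04985) = 1.9050
[ρ_SOR] ω* − 1 = 0.9050.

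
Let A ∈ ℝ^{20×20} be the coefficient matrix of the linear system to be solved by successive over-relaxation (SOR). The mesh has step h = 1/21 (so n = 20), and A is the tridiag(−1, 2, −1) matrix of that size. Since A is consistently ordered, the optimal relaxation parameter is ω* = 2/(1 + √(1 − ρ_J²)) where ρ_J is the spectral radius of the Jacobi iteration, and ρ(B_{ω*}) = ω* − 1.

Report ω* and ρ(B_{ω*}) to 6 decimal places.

With n=20, ρ(Jacobi) = cos(π/21) = 0.988831.
1 − cos²(π/21) = sin²(π/21) ⇒ √(1−ρ_J²) = sin(π/21) = 0.1490423.
Then 2/(1+√(1−ρ_J²)) = 2/(1+0.1490423); ω* = 2/1.1490423 = 1.740580.
[ρ_SOR] ω* − 1 = 0.740580.

ω* = 1.740580, ρ_SOR = 0.740580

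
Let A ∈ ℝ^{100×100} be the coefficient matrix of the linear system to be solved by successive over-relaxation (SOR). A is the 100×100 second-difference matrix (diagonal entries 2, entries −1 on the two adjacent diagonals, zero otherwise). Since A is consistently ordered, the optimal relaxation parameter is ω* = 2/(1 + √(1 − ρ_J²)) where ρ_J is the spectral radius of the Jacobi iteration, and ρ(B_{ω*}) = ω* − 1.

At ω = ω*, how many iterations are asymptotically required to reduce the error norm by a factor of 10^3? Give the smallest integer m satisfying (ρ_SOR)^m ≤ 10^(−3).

[ρ_J] n=100: ρ(B_J) = cos(π/(n+1)) = cos(π/101) = 0.9995163.
root = sin(π/101) = 0.0310999  (since 1−cos² = sin²).
ω* = 2/(1 + 0.0310999) = 2/1.0310999 = 1.9396763.
and ρ(B_{ω*}) = 1.9396763 − 1 = 0.9396763.
3·ln10 = 6.90776; −ln(0.9396763) = 0.0622198; m = ⌈6.90776/0.0622198⌉ = ⌈111.022⌉ = 112.

m = 112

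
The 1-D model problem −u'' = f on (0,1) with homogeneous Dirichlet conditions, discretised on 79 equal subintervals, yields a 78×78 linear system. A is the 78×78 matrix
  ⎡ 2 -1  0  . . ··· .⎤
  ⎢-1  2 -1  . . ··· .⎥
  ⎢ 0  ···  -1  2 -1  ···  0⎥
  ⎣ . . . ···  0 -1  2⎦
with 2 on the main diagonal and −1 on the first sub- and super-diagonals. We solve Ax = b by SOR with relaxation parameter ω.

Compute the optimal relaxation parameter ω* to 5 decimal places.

ω* = 1.92353

ρ_J = max_k |cos(kπ/79)| = cos(π/79) = 0.99921
1 − cos²(π/79) = sin²(π/79) ⇒ √(1−ρ_J²) = sin(π/79) = 0.039757.
ω* = 2/(1 + 0.039757) = 2/1.039757 = 1.92353.
Hence ρ(B_{ω*}) = 1.92353 − 1 = 0.92353.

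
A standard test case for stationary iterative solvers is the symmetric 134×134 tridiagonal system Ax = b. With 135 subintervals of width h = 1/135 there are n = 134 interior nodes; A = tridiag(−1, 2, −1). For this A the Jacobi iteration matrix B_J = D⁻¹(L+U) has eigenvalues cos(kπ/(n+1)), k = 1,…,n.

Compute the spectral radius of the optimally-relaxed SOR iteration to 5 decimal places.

ρ_SOR = 0.95452

B_J for the 134×134 system has eigenvalues cos(kπ/135); ρ_J = cos(π/135) = 0.99973.
root = sin(π/135) = 0.023269  (since 1−cos² = sin²).
ω* = 2/(1+0.023269) = 1.95452
ρ_SOR = ω* − 1 = 1.95452 − 1 = 0.95452.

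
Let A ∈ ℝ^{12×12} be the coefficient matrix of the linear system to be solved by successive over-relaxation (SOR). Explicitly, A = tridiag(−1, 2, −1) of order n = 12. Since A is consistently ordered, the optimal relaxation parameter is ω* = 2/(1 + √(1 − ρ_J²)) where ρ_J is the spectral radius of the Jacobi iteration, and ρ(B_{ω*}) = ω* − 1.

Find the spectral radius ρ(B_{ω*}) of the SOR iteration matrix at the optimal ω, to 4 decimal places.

spectrum of D⁻¹(L+U) = {cos(kπ/13) : 1≤k≤12}; ρ_J = cos(π/13) = 0.9709.
√(1−ρ_J²) simplifies to sin(π/13) = 0.23932.
ω* = 2 / (1 + 0.23932) = 2 / 1.23932 ≈ 1.6138.
and ρ(B_{ω*}) = 1.6138 − 1 = 0.6138.

ρ_SOR = 0.6138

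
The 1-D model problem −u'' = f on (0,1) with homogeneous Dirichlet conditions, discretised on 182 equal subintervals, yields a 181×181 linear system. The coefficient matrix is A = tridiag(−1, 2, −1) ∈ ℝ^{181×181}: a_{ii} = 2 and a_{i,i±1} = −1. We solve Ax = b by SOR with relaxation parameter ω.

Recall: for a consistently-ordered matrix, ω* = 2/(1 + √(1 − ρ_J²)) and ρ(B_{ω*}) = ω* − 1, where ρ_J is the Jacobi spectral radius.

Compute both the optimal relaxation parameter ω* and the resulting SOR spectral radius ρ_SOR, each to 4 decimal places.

B_J for the 181×181 system has eigenvalues cos(kπ/182); ρ_J = cos(π/182) = 0.9999.
1 − cos²(π/182) = sin²(π/182) ⇒ √(1−ρ_J²) = sin(π/182) = 0.01726.
ω* = 2/(1 + 0.01726) = 2/1.01726 = 1.9661.
ρ(B_{ω*}) = ω*−1 = 0.9661

ω* = 1.9661, ρ_SOR = 0.9661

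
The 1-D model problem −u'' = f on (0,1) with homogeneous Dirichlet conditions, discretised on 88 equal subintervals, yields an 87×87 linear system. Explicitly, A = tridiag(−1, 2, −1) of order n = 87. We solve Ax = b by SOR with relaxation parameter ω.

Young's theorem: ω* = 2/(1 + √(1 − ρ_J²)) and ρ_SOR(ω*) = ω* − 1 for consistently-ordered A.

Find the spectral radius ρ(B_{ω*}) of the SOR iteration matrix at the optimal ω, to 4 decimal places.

ρ_SOR = 0.9311

B_J for the 87×87 system has eigenvalues cos(kπ/88); ρ_J = cos(π/88) = 0.9994.
√(1−ρ_J²) simplifies to sin(π/88) = 0.03569.
ω* = 2/(1 + 0.03569) = 2/1.03569 = 1.9311.
At ω = 1.9311 every |λ(B_ω)| = ω−1, so ρ_SOR = 0.9311.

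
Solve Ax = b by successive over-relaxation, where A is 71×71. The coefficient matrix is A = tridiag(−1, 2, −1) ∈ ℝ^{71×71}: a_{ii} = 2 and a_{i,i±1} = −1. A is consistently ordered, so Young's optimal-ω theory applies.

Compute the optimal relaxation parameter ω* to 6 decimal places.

ω* = 1.916407

ρ_J = max_k |cos(kπ/72)| = cos(π/72) = 0.999048
√(1 − cos²(π/72)) = sin(π/72) ≈ 0.0436194.
[ω*] 2 ÷ (1 + 0.0436194) = 2 ÷ 1.0436194 = 1.916407.
Hence ρ(B_{ω*}) = 1.916407 − 1 = 0.916407.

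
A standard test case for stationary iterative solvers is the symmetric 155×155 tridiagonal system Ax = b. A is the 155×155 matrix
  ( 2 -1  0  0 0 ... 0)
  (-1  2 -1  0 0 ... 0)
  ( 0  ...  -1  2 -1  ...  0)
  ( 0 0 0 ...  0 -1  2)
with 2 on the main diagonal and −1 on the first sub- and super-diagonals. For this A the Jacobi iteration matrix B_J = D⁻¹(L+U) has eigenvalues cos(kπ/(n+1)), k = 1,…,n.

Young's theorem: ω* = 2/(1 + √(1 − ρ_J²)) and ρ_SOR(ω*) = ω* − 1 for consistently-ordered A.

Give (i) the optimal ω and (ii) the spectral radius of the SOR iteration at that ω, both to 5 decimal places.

B_J for the 155×155 system has eigenvalues cos(kπ/156); ρ_J = cos(π/156) = 0.99980.
√(1−ρ_J²) = |sin(π/156)| = 0.020137
[ω*] 2 ÷ (1 + 0.020137) = 2 ÷ 1.020137 = 1.96052.
ρ_SOR = ω* − 1 ≈ 0.96052.

ω* = 1.96052, ρ_SOR = 0.96052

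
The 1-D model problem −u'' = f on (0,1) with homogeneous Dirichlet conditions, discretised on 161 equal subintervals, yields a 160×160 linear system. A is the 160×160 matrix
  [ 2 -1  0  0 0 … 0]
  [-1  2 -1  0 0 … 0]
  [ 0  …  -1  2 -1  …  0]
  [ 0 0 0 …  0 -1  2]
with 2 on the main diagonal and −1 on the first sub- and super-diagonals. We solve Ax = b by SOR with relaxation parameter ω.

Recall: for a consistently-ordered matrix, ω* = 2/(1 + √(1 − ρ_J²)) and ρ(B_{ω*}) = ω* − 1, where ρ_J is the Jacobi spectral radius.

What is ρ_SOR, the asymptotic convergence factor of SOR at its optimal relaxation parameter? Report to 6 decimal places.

½·tridiag(1,0,1) at n=160: λ_k = cos(kπ/161); max |λ| at k=1 ⇒ ρ_J = cos(π/161) ≈ 0.999810.
√(1 − cos²(π/161)) = sin(π/161) ≈ 0.0195118.
So ω* = 2/1.0195118 = 1.961723 (Young).
ρ_SOR = ω* − 1 ≈ 0.961723.

ρ_SOR = 0.961723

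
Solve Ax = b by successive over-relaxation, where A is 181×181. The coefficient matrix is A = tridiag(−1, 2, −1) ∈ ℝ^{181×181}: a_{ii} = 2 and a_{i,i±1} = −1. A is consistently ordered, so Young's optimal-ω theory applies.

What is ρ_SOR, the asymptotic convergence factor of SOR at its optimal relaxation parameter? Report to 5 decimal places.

[ρ_J] n=181: ρ(B_J) = cos(π/(n+1)) = cos(π/182) = 0.99985.
root = sin(π/182) = 0.017261  (since 1−cos² = sin²).
ω* = 2 / (1 + 0.017261) = 2 / 1.017261 ≈ 1.96606.
Hence ρ(B_{ω*}) = 1.96606 − 1 = 0.96606.

ρ_SOR = 0.96606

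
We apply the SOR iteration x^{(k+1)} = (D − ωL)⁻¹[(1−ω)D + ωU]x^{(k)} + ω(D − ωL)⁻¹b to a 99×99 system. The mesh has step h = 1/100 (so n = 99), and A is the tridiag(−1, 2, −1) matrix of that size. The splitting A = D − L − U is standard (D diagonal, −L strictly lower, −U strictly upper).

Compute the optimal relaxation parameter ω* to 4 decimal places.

ω* = 1.9391

With n=99, ρ(Jacobi) = cos(π/100) = 0.9995.
root = sin(π/100) = 0.03141  (since 1−cos² = sin²).
[ω*] 2 ÷ (1 + 0.03141) = 2 ÷ 1.03141 = 1.9391.
ρ_SOR = ω* − 1 = 1.9391 − 1 = 0.9391.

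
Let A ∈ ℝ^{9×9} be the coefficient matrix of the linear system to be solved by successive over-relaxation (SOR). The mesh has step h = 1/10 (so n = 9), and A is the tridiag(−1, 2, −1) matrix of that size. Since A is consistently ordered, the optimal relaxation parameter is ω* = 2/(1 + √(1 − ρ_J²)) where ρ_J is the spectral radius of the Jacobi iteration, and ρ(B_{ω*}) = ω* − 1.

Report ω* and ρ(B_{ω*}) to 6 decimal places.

½·tridiag(1,0,1) at n=9: λ_k = cos(kπ/10); max |λ| at k=1 ⇒ ρ_J = cos(π/10) ≈ 0.951057.
root = sin(π/10) = 0.3090170  (since 1−cos² = sin²).
Then 2/(1+√(1−ρ_J²)) = 2/(1+0.3090170); ω* = 2/1.3090170 = 1.527864.
[ρ_SOR] ω* − 1 = 0.527864.

ω* = 1.527864, ρ_SOR = 0.527864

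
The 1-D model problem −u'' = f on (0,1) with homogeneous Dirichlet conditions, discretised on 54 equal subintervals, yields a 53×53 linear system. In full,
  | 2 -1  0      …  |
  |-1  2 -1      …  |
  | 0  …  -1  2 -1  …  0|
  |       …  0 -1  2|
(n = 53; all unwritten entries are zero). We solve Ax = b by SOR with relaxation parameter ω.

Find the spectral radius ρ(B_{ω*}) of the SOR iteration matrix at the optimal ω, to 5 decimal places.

n=53: λ(B_J) = 1 − λ(A)/2 = cos(kπ/54); k=1 gives ρ_J = 0.99831.
1 − cos²(π/54) = sin²(π/54) ⇒ √(1−ρ_J²) = sin(π/54) = 0.058145.
So ω* = 2/1.058145 = 1.89010 (Young).
Hence ρ(B_{ω*}) = 1.89010 − 1 = 0.89010.

ρ_SOR = 0.89010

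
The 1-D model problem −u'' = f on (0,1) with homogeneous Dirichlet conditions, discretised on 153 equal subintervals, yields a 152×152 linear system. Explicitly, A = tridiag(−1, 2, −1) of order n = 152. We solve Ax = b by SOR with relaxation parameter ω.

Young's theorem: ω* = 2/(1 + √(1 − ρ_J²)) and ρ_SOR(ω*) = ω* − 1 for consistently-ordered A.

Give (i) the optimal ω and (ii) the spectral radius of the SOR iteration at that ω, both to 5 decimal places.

ω* = 1.95976, ρ_SOR = 0.95976

½·tridiag(1,0,1) at n=152: λ_k = cos(kπ/153); max |λ| at k=1 ⇒ ρ_J = cos(π/153) ≈ 0.99979.
root = sin(π/153) = 0.020532  (since 1−cos² = sin²).
Young: ω* = 2/(1+√(1−ρ_J²)) = 2/(1+0.020532) = 2/1.020532 = 1.95976.
ρ_SOR = ω* − 1 ≈ 0.95976.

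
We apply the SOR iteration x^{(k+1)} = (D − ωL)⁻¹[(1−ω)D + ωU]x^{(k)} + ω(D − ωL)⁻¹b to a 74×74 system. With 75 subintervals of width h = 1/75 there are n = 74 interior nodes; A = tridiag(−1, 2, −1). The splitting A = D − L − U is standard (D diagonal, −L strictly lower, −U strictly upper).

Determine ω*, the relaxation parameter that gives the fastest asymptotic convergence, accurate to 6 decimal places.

With n=74, ρ(Jacobi) = cos(π/75) = 0.999123.
1 − cos²(π/75) = sin²(π/75) ⇒ √(1−ρ_J²) = sin(π/75) = 0.0418757.
Young: ω* = 2/(1+√(1−ρ_J²)) = 2/(1+0.0418757) = 2/1.0418757 = 1.919615.
At ω = 1.919615 every |λ(B_ω)| = ω−1, so ρ_SOR = 0.919615.

ω* = 1.919615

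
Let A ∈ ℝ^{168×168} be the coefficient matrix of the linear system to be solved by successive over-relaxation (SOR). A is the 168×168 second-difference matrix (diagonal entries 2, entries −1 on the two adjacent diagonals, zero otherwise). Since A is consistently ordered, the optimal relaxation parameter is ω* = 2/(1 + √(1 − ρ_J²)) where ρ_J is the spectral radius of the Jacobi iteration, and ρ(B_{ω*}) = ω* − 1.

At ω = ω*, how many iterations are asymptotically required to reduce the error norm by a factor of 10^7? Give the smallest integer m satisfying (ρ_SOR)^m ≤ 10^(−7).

With n=168, ρ(Jacobi) = cos(π/169) = 0.9998272.
√(1 − cos²(π/169)) = sin(π/169) ≈ 0.0185882.
Then 2/(1+√(1−ρ_J²)) = 2/(1+0.0185882); ω* = 2/1.0185882 = 1.9635020.
At ω = 1.9635020 every |λ(B_ω)| = ω−1, so ρ_SOR = 0.9635020.
Need (0.9635020)^m ≤ 10^(−7): m ≥ 7·ln10/|ln 0.9635020| = 16.1181/0.0371807 = 433.507 ⇒ m = 434.

m = 434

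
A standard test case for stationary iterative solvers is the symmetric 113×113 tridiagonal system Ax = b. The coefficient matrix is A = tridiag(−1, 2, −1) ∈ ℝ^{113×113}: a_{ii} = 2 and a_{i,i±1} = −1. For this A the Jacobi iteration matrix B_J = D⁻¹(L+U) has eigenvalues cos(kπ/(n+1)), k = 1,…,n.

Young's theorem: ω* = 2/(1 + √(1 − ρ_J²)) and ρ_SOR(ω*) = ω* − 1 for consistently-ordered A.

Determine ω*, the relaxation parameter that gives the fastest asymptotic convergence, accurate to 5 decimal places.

ω* = 1.94637

[ρ_J] n=113: ρ(B_J) = cos(π/(n+1)) = cos(π/114) = 0.99962.
√(1−ρ_J²) simplifies to sin(π/114) = 0.027554.
Young: ω* = 2/(1+√(1−ρ_J²)) = 2/(1+0.027554) = 2/1.027554 = 1.94637.
ρ(B_{ω*}) = ω*−1 = 0.94637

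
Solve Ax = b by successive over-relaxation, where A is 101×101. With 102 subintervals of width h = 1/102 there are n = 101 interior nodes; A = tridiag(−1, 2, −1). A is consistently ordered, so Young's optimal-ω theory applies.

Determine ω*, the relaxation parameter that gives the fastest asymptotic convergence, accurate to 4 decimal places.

ρ_J = max_k |cos(kπ/102)| = cos(π/102) = 0.9995
1 − cos²(π/102) = sin²(π/102) ⇒ √(1−ρ_J²) = sin(π/102) = 0.03080.
ω* = 2/(1 + 0.03080) = 2/1.03080 = 1.9402.
and ρ(B_{ω*}) = 1.9402 − 1 = 0.9402.

ω* = 1.9402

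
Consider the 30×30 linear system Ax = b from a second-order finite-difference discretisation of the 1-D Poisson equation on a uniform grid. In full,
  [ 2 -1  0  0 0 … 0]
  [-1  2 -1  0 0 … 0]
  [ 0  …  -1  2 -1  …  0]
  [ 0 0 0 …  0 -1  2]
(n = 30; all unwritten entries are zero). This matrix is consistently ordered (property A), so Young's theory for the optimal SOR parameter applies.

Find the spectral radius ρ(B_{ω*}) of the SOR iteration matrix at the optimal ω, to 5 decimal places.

ρ_SOR = 0.81625

[ρ_J] n=30: ρ(B_J) = cos(π/(n+1)) = cos(π/31) = 0.99487.
√(1−ρ_J²) = |sin(π/31)| = 0.101168
ω* = 2/(1+0.101168) = 1.81625
At ω = 1.81625 every |λ(B_ω)| = ω−1, so ρ_SOR = 0.81625.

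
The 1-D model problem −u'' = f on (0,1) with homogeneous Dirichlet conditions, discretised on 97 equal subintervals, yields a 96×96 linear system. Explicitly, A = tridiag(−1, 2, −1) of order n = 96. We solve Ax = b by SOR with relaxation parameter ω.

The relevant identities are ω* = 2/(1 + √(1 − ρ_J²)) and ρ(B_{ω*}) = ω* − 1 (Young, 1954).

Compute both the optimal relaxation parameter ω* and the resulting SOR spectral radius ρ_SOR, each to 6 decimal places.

[ρ_J] n=96: ρ(B_J) = cos(π/(n+1)) = cos(π/97) = 0.999476.
√(1 − cos²(π/97)) = sin(π/97) ≈ 0.0323819.
[ω*] 2 ÷ (1 + 0.0323819) = 2 ÷ 1.0323819 = 1.937268.
[ρ_SOR] ω* − 1 = 0.937268.

ω* = 1.937268, ρ_SOR = 0.937268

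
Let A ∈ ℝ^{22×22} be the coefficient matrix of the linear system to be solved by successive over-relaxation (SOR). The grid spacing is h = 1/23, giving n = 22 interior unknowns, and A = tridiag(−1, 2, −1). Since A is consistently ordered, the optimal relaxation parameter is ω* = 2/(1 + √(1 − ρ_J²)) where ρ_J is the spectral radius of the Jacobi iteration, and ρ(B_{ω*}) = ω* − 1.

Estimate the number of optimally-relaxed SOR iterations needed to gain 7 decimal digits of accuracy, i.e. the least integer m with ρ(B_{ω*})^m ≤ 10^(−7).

With n=22, ρ(Jacobi) = cos(π/23) = 0.9906859.
√(1−ρ_J²) simplifies to sin(π/23) = 0.1361666.
So ω* = 2/1.1361666 = 1.7603052 (Young).
ρ_SOR = ω* − 1 ≈ 0.7603052.
Need (0.7603052)^m ≤ 10^(−7): m ≥ 7·ln10/|ln 0.7603052| = 16.1181/0.274035 = 58.818 ⇒ m = 59.

m = 59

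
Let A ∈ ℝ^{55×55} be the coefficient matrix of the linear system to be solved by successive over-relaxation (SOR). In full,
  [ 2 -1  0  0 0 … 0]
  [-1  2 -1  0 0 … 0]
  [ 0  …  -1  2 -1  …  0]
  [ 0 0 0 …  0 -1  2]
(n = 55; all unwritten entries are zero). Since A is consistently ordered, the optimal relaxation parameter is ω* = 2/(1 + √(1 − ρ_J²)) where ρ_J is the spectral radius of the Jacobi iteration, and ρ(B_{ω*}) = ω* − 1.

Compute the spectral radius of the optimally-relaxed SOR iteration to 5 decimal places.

With n=55, ρ(Jacobi) = cos(π/56) = 0.99843.
1 − cos²(π/56) = sin²(π/56) ⇒ √(1−ρ_J²) = sin(π/56) = 0.056070.
ω* = 2/(1 + 0.056070) = 2/1.056070 = 1.89381.
ρ_SOR = ω* − 1 = 1.89381 − 1 = 0.89381.

ρ_SOR = 0.89381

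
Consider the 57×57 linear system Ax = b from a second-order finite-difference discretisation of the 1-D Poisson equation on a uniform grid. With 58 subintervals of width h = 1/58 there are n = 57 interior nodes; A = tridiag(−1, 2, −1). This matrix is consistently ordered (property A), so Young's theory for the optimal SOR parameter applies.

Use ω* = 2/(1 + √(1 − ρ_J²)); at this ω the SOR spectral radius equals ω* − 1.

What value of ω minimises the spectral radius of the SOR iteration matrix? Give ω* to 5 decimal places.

ω* = 1.89728

½·tridiag(1,0,1) at n=57: λ_k = cos(kπ/58); max |λ| at k=1 ⇒ ρ_J = cos(π/58) ≈ 0.99853.
√(1−ρ_J²) simplifies to sin(π/58) = 0.054139.
So ω* = 2/1.054139 = 1.89728 (Young).
ρ_SOR = ω* − 1 ≈ 0.89728.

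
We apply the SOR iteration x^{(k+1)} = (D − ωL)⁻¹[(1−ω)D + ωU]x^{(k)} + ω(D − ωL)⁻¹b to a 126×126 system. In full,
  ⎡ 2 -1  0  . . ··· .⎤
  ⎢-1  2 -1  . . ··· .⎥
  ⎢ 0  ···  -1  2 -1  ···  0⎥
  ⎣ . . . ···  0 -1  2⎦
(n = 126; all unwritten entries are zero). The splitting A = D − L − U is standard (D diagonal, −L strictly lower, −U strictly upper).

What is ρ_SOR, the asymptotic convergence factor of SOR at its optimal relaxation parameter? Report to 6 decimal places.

With n=126, ρ(Jacobi) = cos(π/127) = 0.999694.
1 − cos²(π/127) = sin²(π/127) ⇒ √(1−ρ_J²) = sin(π/127) = 0.0247344.
Then 2/(1+√(1−ρ_J²)) = 2/(1+0.0247344); ω* = 2/1.0247344 = 1.951725.
At ω = 1.951725 every |λ(B_ω)| = ω−1, so ρ_SOR = 0.951725.

ρ_SOR = 0.951725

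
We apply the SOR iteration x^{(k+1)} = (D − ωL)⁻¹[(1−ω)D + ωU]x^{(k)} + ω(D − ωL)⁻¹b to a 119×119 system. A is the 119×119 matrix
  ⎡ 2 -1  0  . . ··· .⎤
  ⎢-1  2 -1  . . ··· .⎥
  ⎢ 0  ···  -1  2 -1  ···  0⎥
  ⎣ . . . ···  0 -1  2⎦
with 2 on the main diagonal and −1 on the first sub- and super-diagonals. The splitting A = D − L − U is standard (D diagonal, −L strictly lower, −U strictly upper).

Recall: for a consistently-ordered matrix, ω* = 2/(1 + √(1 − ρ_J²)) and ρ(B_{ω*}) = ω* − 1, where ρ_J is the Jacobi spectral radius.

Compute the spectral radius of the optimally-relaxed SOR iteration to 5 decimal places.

With n=119, ρ(Jacobi) = cos(π/120) = 0.99966.
1 − cos²(π/120) = sin²(π/120) ⇒ √(1−ρ_J²) = sin(π/120) = 0.026177.
ω* = 2 / (1 + 0.026177) = 2 / 1.026177 ≈ 1.94898.
ρ(B_{ω*}) = ω*−1 = 0.94898

ρ_SOR = 0.94898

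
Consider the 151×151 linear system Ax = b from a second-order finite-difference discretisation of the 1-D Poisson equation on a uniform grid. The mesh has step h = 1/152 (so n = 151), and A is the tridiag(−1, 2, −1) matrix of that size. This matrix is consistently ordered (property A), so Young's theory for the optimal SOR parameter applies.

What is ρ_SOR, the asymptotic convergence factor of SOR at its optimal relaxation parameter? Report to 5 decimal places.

ρ_SOR = 0.95950

spectrum of D⁻¹(L+U) = {cos(kπ/152) : 1≤k≤151}; ρ_J = cos(π/152) = 0.99979.
root = sin(π/152) = 0.020667  (since 1−cos² = sin²).
ω* = 2/(1 + 0.020667) = 2/1.020667 = 1.95950.
ρ_SOR = ω* − 1 ≈ 0.95950.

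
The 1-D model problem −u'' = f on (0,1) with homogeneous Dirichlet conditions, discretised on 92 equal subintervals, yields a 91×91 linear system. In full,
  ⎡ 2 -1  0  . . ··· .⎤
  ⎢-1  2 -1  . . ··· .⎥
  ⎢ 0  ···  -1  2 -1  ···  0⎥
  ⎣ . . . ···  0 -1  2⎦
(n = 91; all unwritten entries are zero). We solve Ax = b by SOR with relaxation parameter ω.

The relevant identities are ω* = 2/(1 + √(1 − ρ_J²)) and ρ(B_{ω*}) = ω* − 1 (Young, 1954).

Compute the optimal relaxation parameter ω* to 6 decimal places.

B_J for the 91×91 system has eigenvalues cos(kπ/92); ρ_J = cos(π/92) = 0.999417.
1 − cos²(π/92) = sin²(π/92) ⇒ √(1−ρ_J²) = sin(π/92) = 0.0341411.
Then 2/(1+√(1−ρ_J²)) = 2/(1+0.0341411); ω* = 2/1.0341411 = 1.933972.
ρ_SOR = ω* − 1 = 1.933972 − 1 = 0.933972.

ω* = 1.933972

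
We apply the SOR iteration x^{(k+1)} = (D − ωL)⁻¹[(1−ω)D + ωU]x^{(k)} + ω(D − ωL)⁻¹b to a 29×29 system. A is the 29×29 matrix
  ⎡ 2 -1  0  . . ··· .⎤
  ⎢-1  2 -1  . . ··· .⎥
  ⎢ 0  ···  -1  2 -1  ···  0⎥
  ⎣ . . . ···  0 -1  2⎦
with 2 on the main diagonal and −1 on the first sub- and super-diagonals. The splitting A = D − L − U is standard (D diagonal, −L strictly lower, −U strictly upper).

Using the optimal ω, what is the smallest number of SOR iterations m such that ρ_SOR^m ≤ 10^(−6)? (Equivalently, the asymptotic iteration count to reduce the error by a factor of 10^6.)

½·tridiag(1,0,1) at n=29: λ_k = cos(kπ/30); max |λ| at k=1 ⇒ ρ_J = cos(π/30) ≈ 0.9945219.
√(1−ρ_J²) simplifies to sin(π/30) = 0.1045285.
So ω* = 2/1.1045285 = 1.8107274 (Young).
Hence ρ(B_{ω*}) = 1.8107274 − 1 = 0.8107274.
ρ_SOR^m ≤ 10^(−6) ⇔ m ≥ 6·ln10/(−ln 0.8107274) = 13.8155/0.209823 = 65.844; m = ⌈65.844⌉ = 66.

m = 66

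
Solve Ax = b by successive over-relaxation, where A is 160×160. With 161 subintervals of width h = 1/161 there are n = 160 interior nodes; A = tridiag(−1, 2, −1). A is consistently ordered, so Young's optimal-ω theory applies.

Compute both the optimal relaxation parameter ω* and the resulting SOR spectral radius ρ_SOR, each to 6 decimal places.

ω* = 1.961723, ρ_SOR = 0.961723

½·tridiag(1,0,1) at n=160: λ_k = cos(kπ/161); max |λ| at k=1 ⇒ ρ_J = cos(π/161) ≈ 0.999810.
√(1 − cos²(π/161)) = sin(π/161) ≈ 0.0195118.
[ω*] 2 ÷ (1 + 0.0195118) = 2 ÷ 1.0195118 = 1.961723.
and ρ(B_{ω*}) = 1.961723 − 1 = 0.961723.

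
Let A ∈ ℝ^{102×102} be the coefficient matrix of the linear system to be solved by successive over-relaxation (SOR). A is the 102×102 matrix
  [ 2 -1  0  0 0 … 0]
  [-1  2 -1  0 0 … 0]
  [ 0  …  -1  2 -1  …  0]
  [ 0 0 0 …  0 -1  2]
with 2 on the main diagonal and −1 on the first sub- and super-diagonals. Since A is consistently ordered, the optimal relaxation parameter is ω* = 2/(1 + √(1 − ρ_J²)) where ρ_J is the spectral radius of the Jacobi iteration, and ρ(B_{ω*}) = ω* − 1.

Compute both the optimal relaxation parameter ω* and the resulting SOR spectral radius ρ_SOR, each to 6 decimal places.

ω* = 1.940813, ρ_SOR = 0.940813

½·tridiag(1,0,1) at n=102: λ_k = cos(kπ/103); max |λ| at k=1 ⇒ ρ_J = cos(π/103) ≈ 0.999535.
√(1 − cos²(π/103)) = sin(π/103) ≈ 0.0304962.
Young: ω* = 2/(1+√(1−ρ_J²)) = 2/(1+0.0304962) = 2/1.0304962 = 1.940813.
ρ(B_{ω*}) = ω*−1 = 0.940813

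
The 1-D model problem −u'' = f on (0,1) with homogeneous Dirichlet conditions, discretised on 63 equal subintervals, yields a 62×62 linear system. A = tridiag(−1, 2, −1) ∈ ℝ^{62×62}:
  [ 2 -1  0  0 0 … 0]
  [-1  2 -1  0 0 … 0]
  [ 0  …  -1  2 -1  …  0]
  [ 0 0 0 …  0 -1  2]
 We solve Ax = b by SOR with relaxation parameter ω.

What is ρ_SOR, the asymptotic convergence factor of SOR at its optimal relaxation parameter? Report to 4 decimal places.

spectrum of D⁻¹(L+U) = {cos(kπ/63) : 1≤k≤62}; ρ_J = cos(π/63) = 0.9988.
√(1−ρ_J²) = |sin(π/63)| = 0.04985
ω* = 2 / (1 + 0.04985) = 2 / 1.04985 ≈ 1.9050.
and ρ(B_{ω*}) = 1.9050 − 1 = 0.9050.

ρ_SOR = 0.9050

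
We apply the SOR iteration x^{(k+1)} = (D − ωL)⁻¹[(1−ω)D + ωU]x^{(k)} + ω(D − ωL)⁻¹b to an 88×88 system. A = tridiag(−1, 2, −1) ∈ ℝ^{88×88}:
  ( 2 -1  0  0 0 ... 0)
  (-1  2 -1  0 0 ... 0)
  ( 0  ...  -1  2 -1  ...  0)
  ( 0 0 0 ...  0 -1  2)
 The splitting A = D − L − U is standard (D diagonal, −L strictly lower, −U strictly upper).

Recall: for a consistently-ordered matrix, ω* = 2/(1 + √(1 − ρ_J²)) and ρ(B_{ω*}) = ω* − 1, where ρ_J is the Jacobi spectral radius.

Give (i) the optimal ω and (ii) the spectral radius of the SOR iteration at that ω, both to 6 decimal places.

ω* = 1.931823, ρ_SOR = 0.931823

With n=88, ρ(Jacobi) = cos(π/89) = 0.999377.
root = sin(π/89) = 0.0352915  (since 1−cos² = sin²).
ω* = 2 / (1 + 0.0352915) = 2 / 1.0352915 ≈ 1.931823.
ρ_SOR = ω* − 1 ≈ 0.931823.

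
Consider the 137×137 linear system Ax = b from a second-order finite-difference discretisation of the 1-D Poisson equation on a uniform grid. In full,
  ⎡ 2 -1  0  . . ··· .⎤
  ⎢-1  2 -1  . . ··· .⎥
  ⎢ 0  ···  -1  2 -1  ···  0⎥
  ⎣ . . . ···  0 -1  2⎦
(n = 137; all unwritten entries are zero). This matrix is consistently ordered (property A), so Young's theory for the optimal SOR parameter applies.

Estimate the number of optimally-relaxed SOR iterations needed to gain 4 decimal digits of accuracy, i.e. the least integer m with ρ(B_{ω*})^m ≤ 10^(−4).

m = 203

n=137: λ(B_J) = 1 − λ(A)/2 = cos(kπ/138); k=1 gives ρ_J = 0.9997409.
root = sin(π/138) = 0.0227632  (since 1−cos² = sin²).
ω* = 2/(1+0.0227632) = 1.9554869
[ρ_SOR] ω* − 1 = 0.9554869.
m ≥ 4·ln10 / (−ln 0.9554869) = 202.273; smallest integer m = 203.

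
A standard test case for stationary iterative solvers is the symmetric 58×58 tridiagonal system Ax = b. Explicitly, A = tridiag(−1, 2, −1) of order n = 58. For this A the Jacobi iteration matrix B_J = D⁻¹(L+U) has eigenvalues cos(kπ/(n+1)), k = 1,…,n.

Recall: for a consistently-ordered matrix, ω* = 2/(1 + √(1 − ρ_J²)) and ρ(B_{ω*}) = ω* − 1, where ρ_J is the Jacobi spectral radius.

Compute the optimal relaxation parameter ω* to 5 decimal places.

n=58: λ(B_J) = 1 − λ(A)/2 = cos(kπ/59); k=1 gives ρ_J = 0.99858.
√(1−ρ_J²) = |sin(π/59)| = 0.053222
ω* = 2/(1+0.053222) = 1.89893
ρ_SOR = ω* − 1 = 1.89893 − 1 = 0.89893.

ω* = 1.89893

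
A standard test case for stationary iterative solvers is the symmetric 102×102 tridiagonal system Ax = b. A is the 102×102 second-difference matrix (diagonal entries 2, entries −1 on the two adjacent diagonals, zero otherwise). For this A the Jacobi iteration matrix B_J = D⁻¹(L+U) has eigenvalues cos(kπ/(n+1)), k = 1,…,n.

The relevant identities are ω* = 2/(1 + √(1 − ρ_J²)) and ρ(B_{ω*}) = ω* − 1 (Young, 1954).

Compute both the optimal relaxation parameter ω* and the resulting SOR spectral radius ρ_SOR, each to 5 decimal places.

ρ_J = max_k |cos(kπ/103)| = cos(π/103) = 0.99953
√(1 − cos²(π/103)) = sin(π/103) ≈ 0.030496.
So ω* = 2/1.030496 = 1.94081 (Young).
and ρ(B_{ω*}) = 1.94081 − 1 = 0.94081.

ω* = 1.94081, ρ_SOR = 0.94081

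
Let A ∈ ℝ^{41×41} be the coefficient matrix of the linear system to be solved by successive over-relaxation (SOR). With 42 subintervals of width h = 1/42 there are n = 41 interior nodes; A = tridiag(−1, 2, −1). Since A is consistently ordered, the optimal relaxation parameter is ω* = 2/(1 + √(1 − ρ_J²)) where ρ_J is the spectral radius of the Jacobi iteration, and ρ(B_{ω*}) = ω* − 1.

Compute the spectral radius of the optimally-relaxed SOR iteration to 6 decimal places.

ρ_SOR = 0.860932

½·tridiag(1,0,1) at n=41: λ_k = cos(kπ/42); max |λ| at k=1 ⇒ ρ_J = cos(π/42) ≈ 0.997204.
root = sin(π/42) = 0.0747301  (since 1−cos² = sin²).
So ω* = 2/1.0747301 = 1.860932 (Young).
ρ_SOR = ω* − 1 ≈ 0.860932.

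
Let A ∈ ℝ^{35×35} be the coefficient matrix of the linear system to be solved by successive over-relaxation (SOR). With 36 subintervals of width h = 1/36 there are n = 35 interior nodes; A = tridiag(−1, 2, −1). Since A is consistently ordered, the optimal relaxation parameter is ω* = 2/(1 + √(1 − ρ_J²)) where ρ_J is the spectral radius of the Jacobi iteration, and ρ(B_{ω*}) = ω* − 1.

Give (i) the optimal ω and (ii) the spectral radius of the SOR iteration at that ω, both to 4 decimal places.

ω* = 1.8397, ρ_SOR = 0.8397

With n=35, ρ(Jacobi) = cos(π/36) = 0.9962.
√(1−ρ_J²) simplifies to sin(π/36) = 0.08716.
[ω*] 2 ÷ (1 + 0.08716) = 2 ÷ 1.08716 = 1.8397.
ρ_SOR = ω* − 1 ≈ 0.8397.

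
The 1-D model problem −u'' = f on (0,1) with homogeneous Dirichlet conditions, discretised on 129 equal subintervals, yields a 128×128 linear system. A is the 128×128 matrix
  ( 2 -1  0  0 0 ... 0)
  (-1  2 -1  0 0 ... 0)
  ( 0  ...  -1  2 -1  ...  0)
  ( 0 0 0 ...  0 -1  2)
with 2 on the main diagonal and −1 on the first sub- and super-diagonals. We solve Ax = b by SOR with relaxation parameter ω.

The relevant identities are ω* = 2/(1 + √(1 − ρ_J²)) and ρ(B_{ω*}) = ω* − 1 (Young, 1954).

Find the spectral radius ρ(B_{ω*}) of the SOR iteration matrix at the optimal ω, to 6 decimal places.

With n=128, ρ(Jacobi) = cos(π/129) = 0.999703.
root = sin(π/129) = 0.0243510  (since 1−cos² = sin²).
[ω*] 2 ÷ (1 + 0.0243510) = 2 ÷ 1.0243510 = 1.952456.
ρ_SOR = ω* − 1 = 1.952456 − 1 = 0.952456.

ρ_SOR = 0.952456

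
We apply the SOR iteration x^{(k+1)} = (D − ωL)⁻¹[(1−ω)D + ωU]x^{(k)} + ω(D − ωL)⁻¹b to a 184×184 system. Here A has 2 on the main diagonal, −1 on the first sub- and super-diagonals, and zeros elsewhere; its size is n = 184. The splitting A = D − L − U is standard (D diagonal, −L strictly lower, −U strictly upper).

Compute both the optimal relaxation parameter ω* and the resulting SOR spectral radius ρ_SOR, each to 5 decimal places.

ω* = 1.96661, ρ_SOR = 0.96661

B_J for the 184×184 system has eigenvalues cos(kπ/185); ρ_J = cos(π/185) = 0.99986.
√(1−ρ_J²) = |sin(π/185)| = 0.016981
ω* = 2/(1+0.016981) = 1.96661
ρ_SOR = ω* − 1 = 1.96661 − 1 = 0.96661.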